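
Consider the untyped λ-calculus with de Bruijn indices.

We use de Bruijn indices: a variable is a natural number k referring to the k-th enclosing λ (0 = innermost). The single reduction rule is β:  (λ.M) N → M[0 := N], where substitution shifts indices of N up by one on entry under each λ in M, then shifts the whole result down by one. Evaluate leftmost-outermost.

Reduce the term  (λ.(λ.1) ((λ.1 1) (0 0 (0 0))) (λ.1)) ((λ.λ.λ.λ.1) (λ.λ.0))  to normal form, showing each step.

Answer: normal form = λ.λ.1  (in 4 steps)

Working:
  start: (λ.(λ.1) ((λ.1 1) (0 0 (0 0))) (λ.1)) ((λ.λ.λ.λ.1) (λ.λ.0))
  [1] (λ.(λ.λ.λ.λ.1) (λ.λ.0)) ((λ.(λ.λ.λ.λ.1) (λ.λ.0) ((λ.λ.λ.λ.1) (λ.λ.0))) ((λ.λ.λ.λ.1) (λ.λ.0) ((λ.λ.λ.λ.1) (λ.λ.0)) ((λ.λ.λ.λ.1) (λ.λ.0) ((λ.λ.λ.λ.1) (λ.λ.0))))) (λ.(λ.λ.λ.λ.1) (λ.λ.0))
  [2] (λ.λ.λ.λ.1) (λ.λ.0) (λ.(λ.λ.λ.λ.1) (λ.λ.0))
  [3] (λ.λ.λ.1) (λ.(λ.λ.λ.λ.1) (λ.λ.0))
  [4] λ.λ.1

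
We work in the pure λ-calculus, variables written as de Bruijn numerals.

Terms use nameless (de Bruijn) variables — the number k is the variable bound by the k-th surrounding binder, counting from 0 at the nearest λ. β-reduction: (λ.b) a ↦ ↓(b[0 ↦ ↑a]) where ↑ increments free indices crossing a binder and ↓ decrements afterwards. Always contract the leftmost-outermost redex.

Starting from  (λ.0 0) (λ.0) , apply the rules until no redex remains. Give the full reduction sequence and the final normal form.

  start: (λ.0 0) (λ.0)
  [1] (λ.0) (λ.0)
  [2] λ.0

Answer: normal form = λ.0  (in 2 steps)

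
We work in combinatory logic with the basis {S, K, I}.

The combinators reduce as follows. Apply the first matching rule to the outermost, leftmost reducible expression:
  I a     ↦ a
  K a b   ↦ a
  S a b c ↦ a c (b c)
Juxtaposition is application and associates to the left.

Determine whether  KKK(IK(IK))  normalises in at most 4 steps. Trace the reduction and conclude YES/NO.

  start: KKK(IK(IK))
  →1  K(IK(IK))
  →2  K(K(IK))
  →3  K(KK)

Answer: YES — reaches normal form K(KK) in 3 ≤ 4 steps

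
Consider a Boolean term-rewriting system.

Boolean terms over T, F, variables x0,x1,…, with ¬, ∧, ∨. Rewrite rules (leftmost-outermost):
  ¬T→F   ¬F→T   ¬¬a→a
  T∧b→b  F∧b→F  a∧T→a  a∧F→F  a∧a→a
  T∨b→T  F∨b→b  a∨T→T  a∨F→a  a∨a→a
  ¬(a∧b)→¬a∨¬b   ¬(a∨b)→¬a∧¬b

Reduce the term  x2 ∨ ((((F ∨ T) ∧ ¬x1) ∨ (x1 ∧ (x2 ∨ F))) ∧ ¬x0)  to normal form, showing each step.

Answer: normal form = x2 ∨ ((¬x1 ∨ (x1 ∧ x2)) ∧ ¬x0)  (in 3 steps)

Reduction:
  start: x2 ∨ ((((F ∨ T) ∧ ¬x1) ∨ (x1 ∧ (x2 ∨ F))) ∧ ¬x0)
  [1] x2 ∨ (((T ∧ ¬x1) ∨ (x1 ∧ (x2 ∨ F))) ∧ ¬x0)
  [2] x2 ∨ ((¬x1 ∨ (x1 ∧ (x2 ∨ F))) ∧ ¬x0)
  [3] x2 ∨ ((¬x1 ∨ (x1 ∧ x2)) ∧ ¬x0)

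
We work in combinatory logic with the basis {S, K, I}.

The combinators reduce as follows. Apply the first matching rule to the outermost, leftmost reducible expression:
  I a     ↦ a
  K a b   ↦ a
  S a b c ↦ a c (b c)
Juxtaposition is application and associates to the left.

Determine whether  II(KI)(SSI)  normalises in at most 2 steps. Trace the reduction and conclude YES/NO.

  start: II(KI)(SSI)
  →1  I(KI)(SSI)
  →2  KI(SSI)

Answer: NO — after 2 steps the term is KI(SSI), not yet normal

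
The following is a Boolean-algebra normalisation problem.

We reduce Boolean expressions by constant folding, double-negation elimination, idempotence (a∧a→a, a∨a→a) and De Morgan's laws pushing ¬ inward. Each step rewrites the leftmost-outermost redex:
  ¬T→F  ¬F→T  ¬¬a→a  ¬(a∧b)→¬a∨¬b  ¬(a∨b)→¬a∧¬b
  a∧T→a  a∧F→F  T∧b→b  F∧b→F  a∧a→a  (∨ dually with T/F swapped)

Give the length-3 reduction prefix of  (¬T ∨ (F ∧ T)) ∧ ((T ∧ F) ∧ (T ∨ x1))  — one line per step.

  start: (¬T ∨ (F ∧ T)) ∧ ((T ∧ F) ∧ (T ∨ x1))
  →1  (F ∨ (F ∧ T)) ∧ ((T ∧ F) ∧ (T ∨ x1))
  →2  (F ∧ T) ∧ ((T ∧ F) ∧ (T ∨ x1))
  →3  F ∧ ((T ∧ F) ∧ (T ∨ x1))

Answer: after 3 steps: F ∧ ((T ∧ F) ∧ (T ∨ x1))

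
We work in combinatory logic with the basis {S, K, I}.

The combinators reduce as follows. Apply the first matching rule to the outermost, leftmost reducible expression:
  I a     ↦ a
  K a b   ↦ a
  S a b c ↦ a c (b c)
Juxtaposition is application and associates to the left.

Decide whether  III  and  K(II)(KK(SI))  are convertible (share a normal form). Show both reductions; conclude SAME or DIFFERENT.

Answer: SAME — A ⇓ I, B ⇓ I

Working:
Term A:
  start: III
  [1] II
  [2] I

Term B:
  start: K(II)(KK(SI))
  [1] II
  [2] I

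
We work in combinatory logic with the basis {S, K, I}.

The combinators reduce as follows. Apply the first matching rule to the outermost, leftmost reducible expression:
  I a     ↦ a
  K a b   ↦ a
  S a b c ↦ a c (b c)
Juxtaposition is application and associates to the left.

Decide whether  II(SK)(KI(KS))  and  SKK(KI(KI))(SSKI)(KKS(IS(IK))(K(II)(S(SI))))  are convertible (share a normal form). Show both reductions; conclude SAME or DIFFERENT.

Answer: SAME — A ⇓ SKI, B ⇓ SKI

Reduction:
Term A:
  start: II(SK)(KI(KS))
  →1  I(SK)(KI(KS))
  →2  SK(KI(KS))
  →3  SKI

Term B:
  start: SKK(KI(KI))(SSKI)(KKS(IS(IK))(K(II)(S(SI))))
  →1  K(KI(KI))(K(KI(KI)))(SSKI)(KKS(IS(IK))(K(II)(S(SI))))
  →2  KI(KI)(SSKI)(KKS(IS(IK))(K(II)(S(SI))))
  →3  I(SSKI)(KKS(IS(IK))(K(II)(S(SI))))
  →4  SSKI(KKS(IS(IK))(K(II)(S(SI))))
  →5  SI(KI)(KKS(IS(IK))(K(II)(S(SI))))
  →6  I(KKS(IS(IK))(K(II)(S(SI))))(KI(KKS(IS(IK))(K(II)(S(SI)))))
  →7  KKS(IS(IK))(K(II)(S(SI)))(KI(KKS(IS(IK))(K(II)(S(SI)))))
  →8  K(IS(IK))(K(II)(S(SI)))(KI(KKS(IS(IK))(K(II)(S(SI)))))
  →9  IS(IK)(KI(KKS(IS(IK))(K(II)(S(SI)))))
  →10  S(IK)(KI(KKS(IS(IK))(K(II)(S(SI)))))
  →11  SK(KI(KKS(IS(IK))(K(II)(S(SI)))))
  →12  SKI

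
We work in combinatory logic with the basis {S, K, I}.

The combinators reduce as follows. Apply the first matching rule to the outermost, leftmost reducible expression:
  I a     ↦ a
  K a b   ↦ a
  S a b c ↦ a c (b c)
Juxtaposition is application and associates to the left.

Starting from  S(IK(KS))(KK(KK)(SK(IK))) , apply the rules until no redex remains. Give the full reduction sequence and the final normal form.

  start: S(IK(KS))(KK(KK)(SK(IK)))
  →1  S(K(KS))(KK(KK)(SK(IK)))
  →2  S(K(KS))(K(SK(IK)))
  →3  S(K(KS))(K(SKK))

Answer: normal form = S(K(KS))(K(SKK))  (in 3 steps)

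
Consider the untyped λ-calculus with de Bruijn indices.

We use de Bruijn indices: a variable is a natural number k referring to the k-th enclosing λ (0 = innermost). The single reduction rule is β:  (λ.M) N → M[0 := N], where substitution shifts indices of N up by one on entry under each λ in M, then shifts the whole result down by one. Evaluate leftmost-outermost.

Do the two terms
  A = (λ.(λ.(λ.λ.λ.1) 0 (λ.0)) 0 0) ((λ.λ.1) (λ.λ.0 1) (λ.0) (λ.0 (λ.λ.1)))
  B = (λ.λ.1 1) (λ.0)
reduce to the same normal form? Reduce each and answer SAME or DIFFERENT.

Answer: DIFFERENT — A ⇓ λ.0, B ⇓ λ.λ.0

Working:
Term A:
  start: (λ.(λ.(λ.λ.λ.1) 0 (λ.0)) 0 0) ((λ.λ.1) (λ.λ.0 1) (λ.0) (λ.0 (λ.λ.1)))
  [1] (λ.(λ.λ.λ.1) 0 (λ.0)) ((λ.λ.1) (λ.λ.0 1) (λ.0) (λ.0 (λ.λ.1))) ((λ.λ.1) (λ.λ.0 1) (λ.0) (λ.0 (λ.λ.1)))
  [2] (λ.λ.λ.1) ((λ.λ.1) (λ.λ.0 1) (λ.0) (λ.0 (λ.λ.1))) (λ.0) ((λ.λ.1) (λ.λ.0 1) (λ.0) (λ.0 (λ.λ.1)))
  [3] (λ.λ.1) (λ.0) ((λ.λ.1) (λ.λ.0 1) (λ.0) (λ.0 (λ.λ.1)))
  [4] (λ.λ.0) ((λ.λ.1) (λ.λ.0 1) (λ.0) (λ.0 (λ.λ.1)))
  [5] λ.0

Term B:
  start: (λ.λ.1 1) (λ.0)
  [1] λ.(λ.0) (λ.0)
  [2] λ.λ.0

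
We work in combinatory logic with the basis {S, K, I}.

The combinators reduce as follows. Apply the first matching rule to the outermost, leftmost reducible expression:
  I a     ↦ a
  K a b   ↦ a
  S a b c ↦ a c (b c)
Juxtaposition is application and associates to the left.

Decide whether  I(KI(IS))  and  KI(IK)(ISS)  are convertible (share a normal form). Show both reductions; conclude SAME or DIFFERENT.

Term A:
  start: I(KI(IS))
  [1] KI(IS)
  [2] I

Term B:
  start: KI(IK)(ISS)
  [1] I(ISS)
  [2] ISS
  [3] SS

Answer: DIFFERENT — A ⇓ I, B ⇓ SS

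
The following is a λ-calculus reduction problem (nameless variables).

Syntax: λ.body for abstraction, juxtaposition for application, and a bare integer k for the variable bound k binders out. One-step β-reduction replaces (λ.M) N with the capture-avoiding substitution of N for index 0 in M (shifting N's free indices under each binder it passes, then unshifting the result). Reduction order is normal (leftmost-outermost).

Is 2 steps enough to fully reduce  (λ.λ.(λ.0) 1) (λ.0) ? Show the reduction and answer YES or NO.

Answer: YES — reaches normal form λ.λ.0 in 2 ≤ 2 steps

Working:
  start: (λ.λ.(λ.0) 1) (λ.0)
  [1] λ.(λ.0) (λ.0)
  [2] λ.λ.0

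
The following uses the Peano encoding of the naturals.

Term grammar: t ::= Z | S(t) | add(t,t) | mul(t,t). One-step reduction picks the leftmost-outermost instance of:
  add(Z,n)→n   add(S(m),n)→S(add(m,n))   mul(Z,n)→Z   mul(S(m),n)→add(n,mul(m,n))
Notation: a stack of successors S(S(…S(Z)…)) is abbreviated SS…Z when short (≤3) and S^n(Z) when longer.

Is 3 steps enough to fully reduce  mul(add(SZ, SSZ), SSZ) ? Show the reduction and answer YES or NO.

  start: mul(add(SZ, SSZ), SSZ)
  step 1: mul(S(add(Z, SSZ)), SSZ)
  step 2: add(SSZ, mul(add(Z, SSZ), SSZ))
  step 3: S(add(SZ, mul(add(Z, SSZ), SSZ)))

Answer: NO — after 3 steps the term is S(add(SZ, mul(add(Z, SSZ), SSZ))), not yet normal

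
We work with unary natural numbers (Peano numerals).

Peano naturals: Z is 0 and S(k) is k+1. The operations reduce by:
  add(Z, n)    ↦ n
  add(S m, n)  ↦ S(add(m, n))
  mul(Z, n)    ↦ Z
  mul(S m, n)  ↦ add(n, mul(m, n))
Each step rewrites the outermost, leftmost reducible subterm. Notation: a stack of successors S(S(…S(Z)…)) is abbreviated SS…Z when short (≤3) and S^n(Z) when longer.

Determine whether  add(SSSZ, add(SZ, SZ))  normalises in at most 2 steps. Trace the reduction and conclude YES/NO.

  start: add(SSSZ, add(SZ, SZ))
  →1  S(add(SSZ, add(SZ, SZ)))
  →2  S(S(add(SZ, add(SZ, SZ))))

Answer: NO — after 2 steps the term is S(S(add(SZ, add(SZ, SZ)))), not yet normal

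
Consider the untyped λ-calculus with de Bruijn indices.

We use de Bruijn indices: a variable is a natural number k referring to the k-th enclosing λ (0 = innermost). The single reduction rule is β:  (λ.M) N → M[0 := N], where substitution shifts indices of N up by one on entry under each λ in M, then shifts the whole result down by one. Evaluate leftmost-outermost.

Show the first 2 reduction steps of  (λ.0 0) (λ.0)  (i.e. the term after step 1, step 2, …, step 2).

Answer: after 2 steps: λ.0

Derivation:
  start: (λ.0 0) (λ.0)
  →1  (λ.0) (λ.0)
  →2  λ.0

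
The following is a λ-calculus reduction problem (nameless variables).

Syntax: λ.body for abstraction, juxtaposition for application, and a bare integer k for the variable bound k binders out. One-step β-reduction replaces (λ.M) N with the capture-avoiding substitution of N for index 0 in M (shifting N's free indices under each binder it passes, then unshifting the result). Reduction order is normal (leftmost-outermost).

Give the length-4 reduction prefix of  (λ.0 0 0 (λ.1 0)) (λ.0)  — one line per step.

Answer: after 4 steps: λ.(λ.0) 0

Reduction:
  start: (λ.0 0 0 (λ.1 0)) (λ.0)
  [1] (λ.0) (λ.0) (λ.0) (λ.(λ.0) 0)
  [2] (λ.0) (λ.0) (λ.(λ.0) 0)
  [3] (λ.0) (λ.(λ.0) 0)
  [4] λ.(λ.0) 0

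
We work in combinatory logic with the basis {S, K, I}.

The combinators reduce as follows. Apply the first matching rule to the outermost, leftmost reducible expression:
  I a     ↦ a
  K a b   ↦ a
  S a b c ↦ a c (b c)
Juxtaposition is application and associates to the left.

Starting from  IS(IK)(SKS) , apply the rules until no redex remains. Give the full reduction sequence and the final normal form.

Answer: normal form = SK(SKS)  (in 2 steps)

Derivation:
  start: IS(IK)(SKS)
  step 1: S(IK)(SKS)
  step 2: SK(SKS)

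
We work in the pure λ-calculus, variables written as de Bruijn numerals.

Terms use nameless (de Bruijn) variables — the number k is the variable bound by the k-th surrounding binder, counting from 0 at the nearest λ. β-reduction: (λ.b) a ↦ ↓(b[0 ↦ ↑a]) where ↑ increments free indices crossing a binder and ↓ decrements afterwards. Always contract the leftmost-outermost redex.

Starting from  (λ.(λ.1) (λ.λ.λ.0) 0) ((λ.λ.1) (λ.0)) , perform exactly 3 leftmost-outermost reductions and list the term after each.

  start: (λ.(λ.1) (λ.λ.λ.0) 0) ((λ.λ.1) (λ.0))
  [1] (λ.(λ.λ.1) (λ.0)) (λ.λ.λ.0) ((λ.λ.1) (λ.0))
  [2] (λ.λ.1) (λ.0) ((λ.λ.1) (λ.0))
  [3] (λ.λ.0) ((λ.λ.1) (λ.0))

Answer: after 3 steps: (λ.λ.0) ((λ.λ.1) (λ.0))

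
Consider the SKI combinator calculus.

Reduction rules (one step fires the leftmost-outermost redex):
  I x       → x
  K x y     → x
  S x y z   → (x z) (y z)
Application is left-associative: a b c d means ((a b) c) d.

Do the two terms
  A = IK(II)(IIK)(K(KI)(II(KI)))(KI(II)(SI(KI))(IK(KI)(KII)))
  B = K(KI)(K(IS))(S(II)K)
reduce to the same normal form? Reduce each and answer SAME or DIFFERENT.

Answer: SAME — A ⇓ I, B ⇓ I

Derivation:
Term A:
  start: IK(II)(IIK)(K(KI)(II(KI)))(KI(II)(SI(KI))(IK(KI)(KII)))
  step 1: K(II)(IIK)(K(KI)(II(KI)))(KI(II)(SI(KI))(IK(KI)(KII)))
  step 2: II(K(KI)(II(KI)))(KI(II)(SI(KI))(IK(KI)(KII)))
  step 3: I(K(KI)(II(KI)))(KI(II)(SI(KI))(IK(KI)(KII)))
  step 4: K(KI)(II(KI))(KI(II)(SI(KI))(IK(KI)(KII)))
  step 5: KI(KI(II)(SI(KI))(IK(KI)(KII)))
  step 6: I

Term B:
  start: K(KI)(K(IS))(S(II)K)
  step 1: KI(S(II)K)
  step 2: I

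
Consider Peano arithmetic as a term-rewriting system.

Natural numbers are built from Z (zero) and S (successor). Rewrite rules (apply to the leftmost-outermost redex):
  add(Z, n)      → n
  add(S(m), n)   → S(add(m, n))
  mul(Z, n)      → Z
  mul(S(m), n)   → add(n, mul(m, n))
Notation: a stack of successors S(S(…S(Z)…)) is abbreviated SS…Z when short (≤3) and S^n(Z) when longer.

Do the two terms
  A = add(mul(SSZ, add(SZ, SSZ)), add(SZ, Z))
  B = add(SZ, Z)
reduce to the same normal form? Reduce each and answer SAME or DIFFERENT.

Answer: DIFFERENT — A ⇓ S^7(Z), B ⇓ SZ

Derivation:
Term A:
  start: add(mul(SSZ, add(SZ, SSZ)), add(SZ, Z))
  step 1: add(add(add(SZ, SSZ), mul(SZ, add(SZ, SSZ))), add(SZ, Z))
  step 2: add(add(S(add(Z, SSZ)), mul(SZ, add(SZ, SSZ))), add(SZ, Z))
  step 3: add(S(add(add(Z, SSZ), mul(SZ, add(SZ, SSZ)))), add(SZ, Z))
  step 4: S(add(add(add(Z, SSZ), mul(SZ, add(SZ, SSZ))), add(SZ, Z)))
  step 5: S(add(add(SSZ, mul(SZ, add(SZ, SSZ))), add(SZ, Z)))
  step 6: S(add(S(add(SZ, mul(SZ, add(SZ, SSZ)))), add(SZ, Z)))
  step 7: S(S(add(add(SZ, mul(SZ, add(SZ, SSZ))), add(SZ, Z))))
  step 8: S(S(add(S(add(Z, mul(SZ, add(SZ, SSZ)))), add(SZ, Z))))
  step 9: S(S(S(add(add(Z, mul(SZ, add(SZ, SSZ))), add(SZ, Z)))))
  step 10: S(S(S(add(mul(SZ, add(SZ, SSZ)), add(SZ, Z)))))
  step 11: S(S(S(add(add(add(SZ, SSZ), mul(Z, add(SZ, SSZ))), add(SZ, Z)))))
  step 12: S(S(S(add(add(S(add(Z, SSZ)), mul(Z, add(SZ, SSZ))), add(SZ, Z)))))
  step 13: S(S(S(add(S(add(add(Z, SSZ), mul(Z, add(SZ, SSZ)))), add(SZ, Z)))))
  step 14: S(S(S(S(add(add(add(Z, SSZ), mul(Z, add(SZ, SSZ))), add(SZ, Z))))))
  step 15: S(S(S(S(add(add(SSZ, mul(Z, add(SZ, SSZ))), add(SZ, Z))))))
  step 16: S(S(S(S(add(S(add(SZ, mul(Z, add(SZ, SSZ)))), add(SZ, Z))))))
  step 17: S(S(S(S(S(add(add(SZ, mul(Z, add(SZ, SSZ))), add(SZ, Z)))))))
  step 18: S(S(S(S(S(add(S(add(Z, mul(Z, add(SZ, SSZ)))), add(SZ, Z)))))))
  step 19: S(S(S(S(S(S(add(add(Z, mul(Z, add(SZ, SSZ))), add(SZ, Z))))))))
  step 20: S(S(S(S(S(S(add(mul(Z, add(SZ, SSZ)), add(SZ, Z))))))))
  step 21: S(S(S(S(S(S(add(Z, add(SZ, Z))))))))
  step 22: S(S(S(S(S(S(add(SZ, Z)))))))
  step 23: S(S(S(S(S(S(S(add(Z, Z))))))))
  step 24: S^7(Z)

Term B:
  start: add(SZ, Z)
  step 1: S(add(Z, Z))
  step 2: SZ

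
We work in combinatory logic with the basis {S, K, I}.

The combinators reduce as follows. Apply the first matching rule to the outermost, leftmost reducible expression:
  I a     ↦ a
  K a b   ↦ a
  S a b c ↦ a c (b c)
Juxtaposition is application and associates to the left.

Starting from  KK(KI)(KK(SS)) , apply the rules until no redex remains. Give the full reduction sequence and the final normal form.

Answer: normal form = KK  (in 2 steps)

Derivation:
  start: KK(KI)(KK(SS))
  step 1: K(KK(SS))
  step 2: KK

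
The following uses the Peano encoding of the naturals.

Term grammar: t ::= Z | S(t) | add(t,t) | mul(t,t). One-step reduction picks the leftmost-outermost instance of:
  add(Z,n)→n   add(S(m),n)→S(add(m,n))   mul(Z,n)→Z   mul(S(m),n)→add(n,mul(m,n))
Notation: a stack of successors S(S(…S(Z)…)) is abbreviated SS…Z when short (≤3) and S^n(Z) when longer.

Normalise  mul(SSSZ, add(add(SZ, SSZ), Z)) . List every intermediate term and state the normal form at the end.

  start: mul(SSSZ, add(add(SZ, SSZ), Z))
  →1  add(add(add(SZ, SSZ), Z), mul(SSZ, add(add(SZ, SSZ), Z)))
  →2  add(add(S(add(Z, SSZ)), Z), mul(SSZ, add(add(SZ, SSZ), Z)))
  →3  add(S(add(add(Z, SSZ), Z)), mul(SSZ, add(add(SZ, SSZ), Z)))
  →4  S(add(add(add(Z, SSZ), Z), mul(SSZ, add(add(SZ, SSZ), Z))))
  →5  S(add(add(SSZ, Z), mul(SSZ, add(add(SZ, SSZ), Z))))
  →6  S(add(S(add(SZ, Z)), mul(SSZ, add(add(SZ, SSZ), Z))))
  →7  S(S(add(add(SZ, Z), mul(SSZ, add(add(SZ, SSZ), Z)))))
  →8  S(S(add(S(add(Z, Z)), mul(SSZ, add(add(SZ, SSZ), Z)))))
  →9  S(S(S(add(add(Z, Z), mul(SSZ, add(add(SZ, SSZ), Z))))))
  →10  S(S(S(add(Z, mul(SSZ, add(add(SZ, SSZ), Z))))))
  →11  S(S(S(mul(SSZ, add(add(SZ, SSZ), Z)))))
  →12  S(S(S(add(add(add(SZ, SSZ), Z), mul(SZ, add(add(SZ, SSZ), Z))))))
  →13  S(S(S(add(add(S(add(Z, SSZ)), Z), mul(SZ, add(add(SZ, SSZ), Z))))))
  →14  S(S(S(add(S(add(add(Z, SSZ), Z)), mul(SZ, add(add(SZ, SSZ), Z))))))
  →15  S(S(S(S(add(add(add(Z, SSZ), Z), mul(SZ, add(add(SZ, SSZ), Z)))))))
  →16  S(S(S(S(add(add(SSZ, Z), mul(SZ, add(add(SZ, SSZ), Z)))))))
  →17  S(S(S(S(add(S(add(SZ, Z)), mul(SZ, add(add(SZ, SSZ), Z)))))))
  →18  S(S(S(S(S(add(add(SZ, Z), mul(SZ, add(add(SZ, SSZ), Z))))))))
  →19  S(S(S(S(S(add(S(add(Z, Z)), mul(SZ, add(add(SZ, SSZ), Z))))))))
  →20  S(S(S(S(S(S(add(add(Z, Z), mul(SZ, add(add(SZ, SSZ), Z)))))))))
  →21  S(S(S(S(S(S(add(Z, mul(SZ, add(add(SZ, SSZ), Z)))))))))
  →22  S(S(S(S(S(S(mul(SZ, add(add(SZ, SSZ), Z))))))))
  →23  S(S(S(S(S(S(add(add(add(SZ, SSZ), Z), mul(Z, add(add(SZ, SSZ), Z)))))))))
  →24  S(S(S(S(S(S(add(add(S(add(Z, SSZ)), Z), mul(Z, add(add(SZ, SSZ), Z)))))))))
  →25  S(S(S(S(S(S(add(S(add(add(Z, SSZ), Z)), mul(Z, add(add(SZ, SSZ), Z)))))))))
  →26  S(S(S(S(S(S(S(add(add(add(Z, SSZ), Z), mul(Z, add(add(SZ, SSZ), Z))))))))))
  →27  S(S(S(S(S(S(S(add(add(SSZ, Z), mul(Z, add(add(SZ, SSZ), Z))))))))))
  →28  S(S(S(S(S(S(S(add(S(add(SZ, Z)), mul(Z, add(add(SZ, SSZ), Z))))))))))
  →29  S(S(S(S(S(S(S(S(add(add(SZ, Z), mul(Z, add(add(SZ, SSZ), Z)))))))))))
  →30  S(S(S(S(S(S(S(S(add(S(add(Z, Z)), mul(Z, add(add(SZ, SSZ), Z)))))))))))
  →31  S(S(S(S(S(S(S(S(S(add(add(Z, Z), mul(Z, add(add(SZ, SSZ), Z))))))))))))
  →32  S(S(S(S(S(S(S(S(S(add(Z, mul(Z, add(add(SZ, SSZ), Z))))))))))))
  →33  S(S(S(S(S(S(S(S(S(mul(Z, add(add(SZ, SSZ), Z)))))))))))
  →34  S^9(Z)

Answer: normal form = S^9(Z)  (in 34 steps)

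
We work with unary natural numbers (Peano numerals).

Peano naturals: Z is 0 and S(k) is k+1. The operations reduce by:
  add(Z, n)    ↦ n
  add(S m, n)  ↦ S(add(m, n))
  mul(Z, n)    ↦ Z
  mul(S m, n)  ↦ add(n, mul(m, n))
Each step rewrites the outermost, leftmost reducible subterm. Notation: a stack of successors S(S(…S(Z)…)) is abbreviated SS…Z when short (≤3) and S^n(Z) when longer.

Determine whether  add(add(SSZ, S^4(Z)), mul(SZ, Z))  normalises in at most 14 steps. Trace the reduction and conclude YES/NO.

  start: add(add(SSZ, S^4(Z)), mul(SZ, Z))
  →1  add(S(add(SZ, S^4(Z))), mul(SZ, Z))
  →2  S(add(add(SZ, S^4(Z)), mul(SZ, Z)))
  →3  S(add(S(add(Z, S^4(Z))), mul(SZ, Z)))
  →4  S(S(add(add(Z, S^4(Z)), mul(SZ, Z))))
  →5  S(S(add(S^4(Z), mul(SZ, Z))))
  →6  S(S(S(add(SSSZ, mul(SZ, Z)))))
  →7  S(S(S(S(add(SSZ, mul(SZ, Z))))))
  →8  S(S(S(S(S(add(SZ, mul(SZ, Z)))))))
  →9  S(S(S(S(S(S(add(Z, mul(SZ, Z))))))))
  →10  S(S(S(S(S(S(mul(SZ, Z)))))))
  →11  S(S(S(S(S(S(add(Z, mul(Z, Z))))))))
  →12  S(S(S(S(S(S(mul(Z, Z)))))))
  →13  S^6(Z)

Answer: YES — reaches normal form S^6(Z) in 13 ≤ 14 steps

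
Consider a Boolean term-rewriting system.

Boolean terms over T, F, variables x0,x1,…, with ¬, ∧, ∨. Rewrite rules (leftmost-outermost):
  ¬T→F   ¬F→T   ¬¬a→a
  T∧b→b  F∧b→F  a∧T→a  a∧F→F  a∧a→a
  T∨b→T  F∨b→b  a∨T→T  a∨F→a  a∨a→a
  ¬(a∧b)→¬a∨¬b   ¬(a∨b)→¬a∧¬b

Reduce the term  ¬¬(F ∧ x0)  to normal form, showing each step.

Answer: normal form = F  (in 2 steps)

Working:
  start: ¬¬(F ∧ x0)
  step 1: F ∧ x0
  step 2: F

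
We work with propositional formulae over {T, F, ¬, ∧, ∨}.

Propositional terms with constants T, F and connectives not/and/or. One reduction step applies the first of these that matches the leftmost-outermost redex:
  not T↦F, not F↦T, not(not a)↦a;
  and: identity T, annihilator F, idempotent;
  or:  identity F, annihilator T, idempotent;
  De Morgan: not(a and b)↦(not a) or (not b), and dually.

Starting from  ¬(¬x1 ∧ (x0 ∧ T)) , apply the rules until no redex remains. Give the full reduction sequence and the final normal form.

Answer: normal form = x1 ∨ ¬x0  (in 5 steps)

Derivation:
  start: ¬(¬x1 ∧ (x0 ∧ T))
  →1  ¬¬x1 ∨ ¬(x0 ∧ T)
  →2  x1 ∨ ¬(x0 ∧ T)
  →3  x1 ∨ (¬x0 ∨ ¬T)
  →4  x1 ∨ (¬x0 ∨ F)
  →5  x1 ∨ ¬x0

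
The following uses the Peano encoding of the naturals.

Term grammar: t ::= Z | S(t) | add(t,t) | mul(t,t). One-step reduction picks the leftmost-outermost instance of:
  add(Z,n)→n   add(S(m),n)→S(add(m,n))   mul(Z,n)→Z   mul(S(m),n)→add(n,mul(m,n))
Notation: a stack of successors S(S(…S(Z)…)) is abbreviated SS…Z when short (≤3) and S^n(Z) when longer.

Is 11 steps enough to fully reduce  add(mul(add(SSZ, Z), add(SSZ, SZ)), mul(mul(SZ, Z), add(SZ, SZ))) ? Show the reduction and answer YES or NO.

  start: add(mul(add(SSZ, Z), add(SSZ, SZ)), mul(mul(SZ, Z), add(SZ, SZ)))
  step 1: add(mul(S(add(SZ, Z)), add(SSZ, SZ)), mul(mul(SZ, Z), add(SZ, SZ)))
  step 2: add(add(add(SSZ, SZ), mul(add(SZ, Z), add(SSZ, SZ))), mul(mul(SZ, Z), add(SZ, SZ)))
  step 3: add(add(S(add(SZ, SZ)), mul(add(SZ, Z), add(SSZ, SZ))), mul(mul(SZ, Z), add(SZ, SZ)))
  step 4: add(S(add(add(SZ, SZ), mul(add(SZ, Z), add(SSZ, SZ)))), mul(mul(SZ, Z), add(SZ, SZ)))
  step 5: S(add(add(add(SZ, SZ), mul(add(SZ, Z), add(SSZ, SZ))), mul(mul(SZ, Z), add(SZ, SZ))))
  step 6: S(add(add(S(add(Z, SZ)), mul(add(SZ, Z), add(SSZ, SZ))), mul(mul(SZ, Z), add(SZ, SZ))))
  step 7: S(add(S(add(add(Z, SZ), mul(add(SZ, Z), add(SSZ, SZ)))), mul(mul(SZ, Z), add(SZ, SZ))))
  step 8: S(S(add(add(add(Z, SZ), mul(add(SZ, Z), add(SSZ, SZ))), mul(mul(SZ, Z), add(SZ, SZ)))))
  step 9: S(S(add(add(SZ, mul(add(SZ, Z), add(SSZ, SZ))), mul(mul(SZ, Z), add(SZ, SZ)))))
  step 10: S(S(add(S(add(Z, mul(add(SZ, Z), add(SSZ, SZ)))), mul(mul(SZ, Z), add(SZ, SZ)))))
  step 11: S(S(S(add(add(Z, mul(add(SZ, Z), add(SSZ, SZ))), mul(mul(SZ, Z), add(SZ, SZ))))))

Answer: NO — after 11 steps the term is S(S(S(add(add(Z, mul(add(SZ, Z), add(SSZ, SZ))), mul(mul(SZ, Z), add(SZ, SZ)))))), not yet normal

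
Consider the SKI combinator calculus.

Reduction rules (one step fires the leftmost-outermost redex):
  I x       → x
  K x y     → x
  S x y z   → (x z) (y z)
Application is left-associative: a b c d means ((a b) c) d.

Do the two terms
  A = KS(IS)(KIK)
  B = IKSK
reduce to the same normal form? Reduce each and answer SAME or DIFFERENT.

Answer: DIFFERENT — A ⇓ SI, B ⇓ S

Derivation:
Term A:
  start: KS(IS)(KIK)
  [1] S(KIK)
  [2] SI

Term B:
  start: IKSK
  [1] KSK
  [2] S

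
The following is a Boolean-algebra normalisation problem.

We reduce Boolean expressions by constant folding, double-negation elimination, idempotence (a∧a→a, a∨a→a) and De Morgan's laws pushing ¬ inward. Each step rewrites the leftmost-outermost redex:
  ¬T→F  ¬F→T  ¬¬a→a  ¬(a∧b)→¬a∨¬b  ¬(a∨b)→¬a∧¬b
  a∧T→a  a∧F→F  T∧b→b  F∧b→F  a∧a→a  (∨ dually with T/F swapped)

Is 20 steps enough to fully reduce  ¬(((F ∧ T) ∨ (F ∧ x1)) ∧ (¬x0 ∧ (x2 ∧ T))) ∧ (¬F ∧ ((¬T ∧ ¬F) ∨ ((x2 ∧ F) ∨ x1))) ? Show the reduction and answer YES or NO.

  start: ¬(((F ∧ T) ∨ (F ∧ x1)) ∧ (¬x0 ∧ (x2 ∧ T))) ∧ (¬F ∧ ((¬T ∧ ¬F) ∨ ((x2 ∧ F) ∨ x1)))
  →1  (¬((F ∧ T) ∨ (F ∧ x1)) ∨ ¬(¬x0 ∧ (x2 ∧ T))) ∧ (¬F ∧ ((¬T ∧ ¬F) ∨ ((x2 ∧ F) ∨ x1)))
  →2  ((¬(F ∧ T) ∧ ¬(F ∧ x1)) ∨ ¬(¬x0 ∧ (x2 ∧ T))) ∧ (¬F ∧ ((¬T ∧ ¬F) ∨ ((x2 ∧ F) ∨ x1)))
  →3  (((¬F ∨ ¬T) ∧ ¬(F ∧ x1)) ∨ ¬(¬x0 ∧ (x2 ∧ T))) ∧ (¬F ∧ ((¬T ∧ ¬F) ∨ ((x2 ∧ F) ∨ x1)))
  →4  (((T ∨ ¬T) ∧ ¬(F ∧ x1)) ∨ ¬(¬x0 ∧ (x2 ∧ T))) ∧ (¬F ∧ ((¬T ∧ ¬F) ∨ ((x2 ∧ F) ∨ x1)))
  →5  ((T ∧ ¬(F ∧ x1)) ∨ ¬(¬x0 ∧ (x2 ∧ T))) ∧ (¬F ∧ ((¬T ∧ ¬F) ∨ ((x2 ∧ F) ∨ x1)))
  →6  (¬(F ∧ x1) ∨ ¬(¬x0 ∧ (x2 ∧ T))) ∧ (¬F ∧ ((¬T ∧ ¬F) ∨ ((x2 ∧ F) ∨ x1)))
  →7  ((¬F ∨ ¬x1) ∨ ¬(¬x0 ∧ (x2 ∧ T))) ∧ (¬F ∧ ((¬T ∧ ¬F) ∨ ((x2 ∧ F) ∨ x1)))
  →8  ((T ∨ ¬x1) ∨ ¬(¬x0 ∧ (x2 ∧ T))) ∧ (¬F ∧ ((¬T ∧ ¬F) ∨ ((x2 ∧ F) ∨ x1)))
  →9  (T ∨ ¬(¬x0 ∧ (x2 ∧ T))) ∧ (¬F ∧ ((¬T ∧ ¬F) ∨ ((x2 ∧ F) ∨ x1)))
  →10  T ∧ (¬F ∧ ((¬T ∧ ¬F) ∨ ((x2 ∧ F) ∨ x1)))
  →11  ¬F ∧ ((¬T ∧ ¬F) ∨ ((x2 ∧ F) ∨ x1))
  →12  T ∧ ((¬T ∧ ¬F) ∨ ((x2 ∧ F) ∨ x1))
  →13  (¬T ∧ ¬F) ∨ ((x2 ∧ F) ∨ x1)
  →14  (F ∧ ¬F) ∨ ((x2 ∧ F) ∨ x1)
  →15  F ∨ ((x2 ∧ F) ∨ x1)
  →16  (x2 ∧ F) ∨ x1
  →17  F ∨ x1
  →18  x1

Answer: YES — reaches normal form x1 in 18 ≤ 20 steps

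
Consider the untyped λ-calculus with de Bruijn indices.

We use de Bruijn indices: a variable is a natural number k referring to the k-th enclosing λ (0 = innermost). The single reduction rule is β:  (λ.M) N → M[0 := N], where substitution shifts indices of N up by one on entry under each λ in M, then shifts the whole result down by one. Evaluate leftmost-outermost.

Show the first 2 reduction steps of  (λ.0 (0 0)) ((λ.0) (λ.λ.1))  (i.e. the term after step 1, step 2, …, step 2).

Answer: after 2 steps: (λ.λ.1) ((λ.0) (λ.λ.1) ((λ.0) (λ.λ.1)))

Derivation:
  start: (λ.0 (0 0)) ((λ.0) (λ.λ.1))
  step 1: (λ.0) (λ.λ.1) ((λ.0) (λ.λ.1) ((λ.0) (λ.λ.1)))
  step 2: (λ.λ.1) ((λ.0) (λ.λ.1) ((λ.0) (λ.λ.1)))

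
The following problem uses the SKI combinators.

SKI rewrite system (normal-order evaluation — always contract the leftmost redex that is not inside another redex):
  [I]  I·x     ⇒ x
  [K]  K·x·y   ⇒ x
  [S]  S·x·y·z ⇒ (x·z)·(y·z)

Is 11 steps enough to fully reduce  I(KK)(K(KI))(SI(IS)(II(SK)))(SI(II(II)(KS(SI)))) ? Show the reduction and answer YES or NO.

  start: I(KK)(K(KI))(SI(IS)(II(SK)))(SI(II(II)(KS(SI))))
  step 1: KK(K(KI))(SI(IS)(II(SK)))(SI(II(II)(KS(SI))))
  step 2: K(SI(IS)(II(SK)))(SI(II(II)(KS(SI))))
  step 3: SI(IS)(II(SK))
  step 4: I(II(SK))(IS(II(SK)))
  step 5: II(SK)(IS(II(SK)))
  step 6: I(SK)(IS(II(SK)))
  step 7: SK(IS(II(SK)))
  step 8: SK(S(II(SK)))
  step 9: SK(S(I(SK)))
  step 10: SK(S(SK))

Answer: YES — reaches normal form SK(S(SK)) in 10 ≤ 11 steps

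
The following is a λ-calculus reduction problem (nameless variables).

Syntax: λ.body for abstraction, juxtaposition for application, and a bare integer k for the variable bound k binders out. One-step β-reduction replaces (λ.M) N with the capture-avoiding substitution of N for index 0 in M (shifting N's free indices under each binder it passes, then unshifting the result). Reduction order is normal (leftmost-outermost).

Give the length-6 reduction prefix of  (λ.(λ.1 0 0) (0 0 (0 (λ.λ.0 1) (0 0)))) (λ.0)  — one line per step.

Answer: after 6 steps: (λ.λ.0 1) ((λ.0) (λ.0)) ((λ.0) (λ.0) ((λ.0) (λ.λ.0 1) ((λ.0) (λ.0))))

Working:
  start: (λ.(λ.1 0 0) (0 0 (0 (λ.λ.0 1) (0 0)))) (λ.0)
  step 1: (λ.(λ.0) 0 0) ((λ.0) (λ.0) ((λ.0) (λ.λ.0 1) ((λ.0) (λ.0))))
  step 2: (λ.0) ((λ.0) (λ.0) ((λ.0) (λ.λ.0 1) ((λ.0) (λ.0)))) ((λ.0) (λ.0) ((λ.0) (λ.λ.0 1) ((λ.0) (λ.0))))
  step 3: (λ.0) (λ.0) ((λ.0) (λ.λ.0 1) ((λ.0) (λ.0))) ((λ.0) (λ.0) ((λ.0) (λ.λ.0 1) ((λ.0) (λ.0))))
  step 4: (λ.0) ((λ.0) (λ.λ.0 1) ((λ.0) (λ.0))) ((λ.0) (λ.0) ((λ.0) (λ.λ.0 1) ((λ.0) (λ.0))))
  step 5: (λ.0) (λ.λ.0 1) ((λ.0) (λ.0)) ((λ.0) (λ.0) ((λ.0) (λ.λ.0 1) ((λ.0) (λ.0))))
  step 6: (λ.λ.0 1) ((λ.0) (λ.0)) ((λ.0) (λ.0) ((λ.0) (λ.λ.0 1) ((λ.0) (λ.0))))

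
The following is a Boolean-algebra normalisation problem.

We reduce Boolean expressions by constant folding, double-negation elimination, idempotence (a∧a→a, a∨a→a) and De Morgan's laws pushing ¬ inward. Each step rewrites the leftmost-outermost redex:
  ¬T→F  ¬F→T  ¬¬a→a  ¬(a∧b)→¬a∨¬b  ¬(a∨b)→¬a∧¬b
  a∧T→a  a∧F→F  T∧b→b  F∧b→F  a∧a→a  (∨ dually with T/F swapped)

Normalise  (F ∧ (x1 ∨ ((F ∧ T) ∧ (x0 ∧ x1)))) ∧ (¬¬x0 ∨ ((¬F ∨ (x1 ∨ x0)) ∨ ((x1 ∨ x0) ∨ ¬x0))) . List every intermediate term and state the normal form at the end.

Answer: normal form = F  (in 2 steps)

Derivation:
  start: (F ∧ (x1 ∨ ((F ∧ T) ∧ (x0 ∧ x1)))) ∧ (¬¬x0 ∨ ((¬F ∨ (x1 ∨ x0)) ∨ ((x1 ∨ x0) ∨ ¬x0)))
  step 1: F ∧ (¬¬x0 ∨ ((¬F ∨ (x1 ∨ x0)) ∨ ((x1 ∨ x0) ∨ ¬x0)))
  step 2: F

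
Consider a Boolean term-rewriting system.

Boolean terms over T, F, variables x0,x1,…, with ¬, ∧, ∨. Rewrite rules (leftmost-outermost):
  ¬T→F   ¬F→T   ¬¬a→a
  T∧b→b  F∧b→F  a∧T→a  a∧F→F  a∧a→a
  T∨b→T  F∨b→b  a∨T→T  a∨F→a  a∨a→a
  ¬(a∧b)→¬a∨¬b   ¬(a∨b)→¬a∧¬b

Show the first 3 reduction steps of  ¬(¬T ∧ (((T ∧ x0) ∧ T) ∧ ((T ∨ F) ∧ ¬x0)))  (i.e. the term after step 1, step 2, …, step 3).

Answer: after 3 steps: T

Working:
  start: ¬(¬T ∧ (((T ∧ x0) ∧ T) ∧ ((T ∨ F) ∧ ¬x0)))
  [1] ¬¬T ∨ ¬(((T ∧ x0) ∧ T) ∧ ((T ∨ F) ∧ ¬x0))
  [2] T ∨ ¬(((T ∧ x0) ∧ T) ∧ ((T ∨ F) ∧ ¬x0))
  [3] T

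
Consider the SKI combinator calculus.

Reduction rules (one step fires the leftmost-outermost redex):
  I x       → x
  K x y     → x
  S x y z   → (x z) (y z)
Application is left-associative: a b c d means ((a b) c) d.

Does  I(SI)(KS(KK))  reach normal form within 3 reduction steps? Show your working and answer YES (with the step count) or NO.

Answer: YES — reaches normal form SIS in 2 ≤ 3 steps

Derivation:
  start: I(SI)(KS(KK))
  step 1: SI(KS(KK))
  step 2: SIS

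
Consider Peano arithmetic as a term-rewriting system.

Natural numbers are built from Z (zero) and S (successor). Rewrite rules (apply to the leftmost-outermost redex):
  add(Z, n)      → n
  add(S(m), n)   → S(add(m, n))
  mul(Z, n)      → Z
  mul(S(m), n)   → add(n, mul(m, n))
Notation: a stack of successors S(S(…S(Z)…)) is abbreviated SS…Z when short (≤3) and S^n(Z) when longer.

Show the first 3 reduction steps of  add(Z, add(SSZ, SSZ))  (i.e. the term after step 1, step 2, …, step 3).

Answer: after 3 steps: S(S(add(Z, SSZ)))

Derivation:
  start: add(Z, add(SSZ, SSZ))
  [1] add(SSZ, SSZ)
  [2] S(add(SZ, SSZ))
  [3] S(S(add(Z, SSZ)))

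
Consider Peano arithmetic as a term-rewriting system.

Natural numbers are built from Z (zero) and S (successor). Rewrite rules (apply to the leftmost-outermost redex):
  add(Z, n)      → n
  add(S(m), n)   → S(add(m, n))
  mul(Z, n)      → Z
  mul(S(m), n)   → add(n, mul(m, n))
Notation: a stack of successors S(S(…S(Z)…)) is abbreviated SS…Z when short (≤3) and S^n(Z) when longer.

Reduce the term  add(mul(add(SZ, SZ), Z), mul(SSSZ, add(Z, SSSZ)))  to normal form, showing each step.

  start: add(mul(add(SZ, SZ), Z), mul(SSSZ, add(Z, SSSZ)))
  →1  add(mul(S(add(Z, SZ)), Z), mul(SSSZ, add(Z, SSSZ)))
  →2  add(add(Z, mul(add(Z, SZ), Z)), mul(SSSZ, add(Z, SSSZ)))
  →3  add(mul(add(Z, SZ), Z), mul(SSSZ, add(Z, SSSZ)))
  →4  add(mul(SZ, Z), mul(SSSZ, add(Z, SSSZ)))
  →5  add(add(Z, mul(Z, Z)), mul(SSSZ, add(Z, SSSZ)))
  →6  add(mul(Z, Z), mul(SSSZ, add(Z, SSSZ)))
  →7  add(Z, mul(SSSZ, add(Z, SSSZ)))
  →8  mul(SSSZ, add(Z, SSSZ))
  →9  add(add(Z, SSSZ), mul(SSZ, add(Z, SSSZ)))
  →10  add(SSSZ, mul(SSZ, add(Z, SSSZ)))
  →11  S(add(SSZ, mul(SSZ, add(Z, SSSZ))))
  →12  S(S(add(SZ, mul(SSZ, add(Z, SSSZ)))))
  →13  S(S(S(add(Z, mul(SSZ, add(Z, SSSZ))))))
  →14  S(S(S(mul(SSZ, add(Z, SSSZ)))))
  →15  S(S(S(add(add(Z, SSSZ), mul(SZ, add(Z, SSSZ))))))
  →16  S(S(S(add(SSSZ, mul(SZ, add(Z, SSSZ))))))
  →17  S(S(S(S(add(SSZ, mul(SZ, add(Z, SSSZ)))))))
  →18  S(S(S(S(S(add(SZ, mul(SZ, add(Z, SSSZ))))))))
  →19  S(S(S(S(S(S(add(Z, mul(SZ, add(Z, SSSZ)))))))))
  →20  S(S(S(S(S(S(mul(SZ, add(Z, SSSZ))))))))
  →21  S(S(S(S(S(S(add(add(Z, SSSZ), mul(Z, add(Z, SSSZ)))))))))
  →22  S(S(S(S(S(S(add(SSSZ, mul(Z, add(Z, SSSZ)))))))))
  →23  S(S(S(S(S(S(S(add(SSZ, mul(Z, add(Z, SSSZ))))))))))
  →24  S(S(S(S(S(S(S(S(add(SZ, mul(Z, add(Z, SSSZ)))))))))))
  →25  S(S(S(S(S(S(S(S(S(add(Z, mul(Z, add(Z, SSSZ))))))))))))
  →26  S(S(S(S(S(S(S(S(S(mul(Z, add(Z, SSSZ)))))))))))
  →27  S^9(Z)

Answer: normal form = S^9(Z)  (in 27 steps)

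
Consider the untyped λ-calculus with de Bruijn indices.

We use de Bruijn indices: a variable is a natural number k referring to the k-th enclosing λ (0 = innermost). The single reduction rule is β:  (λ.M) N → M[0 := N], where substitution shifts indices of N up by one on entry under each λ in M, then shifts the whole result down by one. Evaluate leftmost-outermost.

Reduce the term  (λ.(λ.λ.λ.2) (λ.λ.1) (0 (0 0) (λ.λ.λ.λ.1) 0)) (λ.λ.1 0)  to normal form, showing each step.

Answer: normal form = λ.λ.λ.1  (in 3 steps)

Reduction:
  start: (λ.(λ.λ.λ.2) (λ.λ.1) (0 (0 0) (λ.λ.λ.λ.1) 0)) (λ.λ.1 0)
  step 1: (λ.λ.λ.2) (λ.λ.1) ((λ.λ.1 0) ((λ.λ.1 0) (λ.λ.1 0)) (λ.λ.λ.λ.1) (λ.λ.1 0))
  step 2: (λ.λ.λ.λ.1) ((λ.λ.1 0) ((λ.λ.1 0) (λ.λ.1 0)) (λ.λ.λ.λ.1) (λ.λ.1 0))
  step 3: λ.λ.λ.1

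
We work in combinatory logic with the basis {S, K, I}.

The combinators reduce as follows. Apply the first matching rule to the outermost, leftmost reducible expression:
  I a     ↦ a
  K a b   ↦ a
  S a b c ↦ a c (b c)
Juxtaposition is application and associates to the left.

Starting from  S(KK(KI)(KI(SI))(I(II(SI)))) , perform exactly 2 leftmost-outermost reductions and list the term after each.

Answer: after 2 steps: S(KI(SI))

Derivation:
  start: S(KK(KI)(KI(SI))(I(II(SI))))
  [1] S(K(KI(SI))(I(II(SI))))
  [2] S(KI(SI))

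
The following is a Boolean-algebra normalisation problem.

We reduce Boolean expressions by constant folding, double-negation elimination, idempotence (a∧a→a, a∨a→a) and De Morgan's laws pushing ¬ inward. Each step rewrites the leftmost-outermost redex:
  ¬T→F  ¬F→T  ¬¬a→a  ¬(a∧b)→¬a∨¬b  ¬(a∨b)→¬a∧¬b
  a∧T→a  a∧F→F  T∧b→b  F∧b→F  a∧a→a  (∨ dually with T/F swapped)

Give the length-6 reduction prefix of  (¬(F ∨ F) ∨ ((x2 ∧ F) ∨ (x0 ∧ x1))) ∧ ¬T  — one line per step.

  start: (¬(F ∨ F) ∨ ((x2 ∧ F) ∨ (x0 ∧ x1))) ∧ ¬T
  step 1: ((¬F ∧ ¬F) ∨ ((x2 ∧ F) ∨ (x0 ∧ x1))) ∧ ¬T
  step 2: (¬F ∨ ((x2 ∧ F) ∨ (x0 ∧ x1))) ∧ ¬T
  step 3: (T ∨ ((x2 ∧ F) ∨ (x0 ∧ x1))) ∧ ¬T
  step 4: T ∧ ¬T
  step 5: ¬T
  step 6: F

Answer: after 6 steps: F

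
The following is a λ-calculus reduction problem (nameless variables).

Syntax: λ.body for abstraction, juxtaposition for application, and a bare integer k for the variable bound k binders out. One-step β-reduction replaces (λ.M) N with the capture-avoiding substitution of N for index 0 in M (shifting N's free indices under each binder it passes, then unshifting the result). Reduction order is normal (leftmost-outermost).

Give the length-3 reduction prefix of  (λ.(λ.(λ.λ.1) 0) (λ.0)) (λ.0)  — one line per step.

  start: (λ.(λ.(λ.λ.1) 0) (λ.0)) (λ.0)
  →1  (λ.(λ.λ.1) 0) (λ.0)
  →2  (λ.λ.1) (λ.0)
  →3  λ.λ.0

Answer: after 3 steps: λ.λ.0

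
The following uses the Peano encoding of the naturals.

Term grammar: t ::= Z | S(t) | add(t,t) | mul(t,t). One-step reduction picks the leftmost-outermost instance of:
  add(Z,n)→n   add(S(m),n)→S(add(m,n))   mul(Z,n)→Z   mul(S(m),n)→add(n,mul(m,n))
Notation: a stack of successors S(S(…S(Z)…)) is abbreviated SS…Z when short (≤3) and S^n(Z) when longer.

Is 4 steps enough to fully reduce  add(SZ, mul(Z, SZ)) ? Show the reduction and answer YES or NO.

Answer: YES — reaches normal form SZ in 3 ≤ 4 steps

Working:
  start: add(SZ, mul(Z, SZ))
  →1  S(add(Z, mul(Z, SZ)))
  →2  S(mul(Z, SZ))
  →3  SZ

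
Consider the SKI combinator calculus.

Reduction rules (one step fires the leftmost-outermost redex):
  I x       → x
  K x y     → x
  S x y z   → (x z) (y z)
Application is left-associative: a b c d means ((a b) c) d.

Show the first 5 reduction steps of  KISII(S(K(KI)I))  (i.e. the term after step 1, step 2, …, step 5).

  start: KISII(S(K(KI)I))
  step 1: III(S(K(KI)I))
  step 2: II(S(K(KI)I))
  step 3: I(S(K(KI)I))
  step 4: S(K(KI)I)
  step 5: S(KI)

Answer: after 5 steps: S(KI)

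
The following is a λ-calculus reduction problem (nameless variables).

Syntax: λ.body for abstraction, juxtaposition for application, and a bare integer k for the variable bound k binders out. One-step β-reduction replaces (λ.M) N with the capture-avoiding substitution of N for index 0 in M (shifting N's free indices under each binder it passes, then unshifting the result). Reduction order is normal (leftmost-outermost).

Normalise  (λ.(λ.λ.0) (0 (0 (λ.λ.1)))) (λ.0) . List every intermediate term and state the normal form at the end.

Answer: normal form = λ.0  (in 2 steps)

Reduction:
  start: (λ.(λ.λ.0) (0 (0 (λ.λ.1)))) (λ.0)
  step 1: (λ.λ.0) ((λ.0) ((λ.0) (λ.λ.1)))
  step 2: λ.0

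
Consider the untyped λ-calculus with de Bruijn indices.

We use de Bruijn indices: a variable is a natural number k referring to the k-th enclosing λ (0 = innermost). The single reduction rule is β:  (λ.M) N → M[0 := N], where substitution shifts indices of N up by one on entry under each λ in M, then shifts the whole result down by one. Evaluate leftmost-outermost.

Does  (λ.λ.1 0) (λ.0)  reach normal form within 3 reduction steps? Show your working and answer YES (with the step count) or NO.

Answer: YES — reaches normal form λ.0 in 2 ≤ 3 steps

Reduction:
  start: (λ.λ.1 0) (λ.0)
  step 1: λ.(λ.0) 0
  step 2: λ.0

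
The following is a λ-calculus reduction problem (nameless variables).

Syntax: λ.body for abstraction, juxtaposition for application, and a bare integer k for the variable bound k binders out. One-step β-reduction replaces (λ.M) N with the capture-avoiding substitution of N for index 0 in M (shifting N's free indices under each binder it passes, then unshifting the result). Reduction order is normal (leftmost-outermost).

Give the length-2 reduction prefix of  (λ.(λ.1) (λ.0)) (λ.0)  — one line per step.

  start: (λ.(λ.1) (λ.0)) (λ.0)
  →1  (λ.λ.0) (λ.0)
  →2  λ.0

Answer: after 2 steps: λ.0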